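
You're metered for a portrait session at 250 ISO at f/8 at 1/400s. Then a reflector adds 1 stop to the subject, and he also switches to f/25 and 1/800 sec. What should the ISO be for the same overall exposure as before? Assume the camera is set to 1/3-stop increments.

ISO 2500

Scene light: 1 stop brighter.
Aperture: f/8 → f/9 → f/10 → f/11 → f/13 → f/14 → f/16 → f/18 → f/20 → f/22 → f/25 — 3 1/3 stops stopped down (darker).
Shutter speed: 1/400 → 1/500 → 1/640 → 1/800 — 1 stop shorter (darker).
Net so far: 3 1/3 stops darker. ISO: 250 → 320 → 400 → 500 → 640 → 800 → 1000 → 1250 → 1600 → 2000 → 2500.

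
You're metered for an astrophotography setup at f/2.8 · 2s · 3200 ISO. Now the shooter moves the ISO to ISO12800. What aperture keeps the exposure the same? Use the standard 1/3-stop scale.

ISO: 3200 → 4000 → 5000 → 6400 → 8000 → 10000 → 12800 — 2 stops higher (brighter).
Need 2 stops darker from the aperture: f/2.8 → f/3.2 → f/3.5 → f/4 → f/4.5 → f/5 → f/5.6.

f/5.6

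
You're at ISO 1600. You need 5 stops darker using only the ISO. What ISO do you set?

ISO: 1600 → 800 → 400 → 200 → 100 → 50 — 5 stops dropped (darker).

ISO 50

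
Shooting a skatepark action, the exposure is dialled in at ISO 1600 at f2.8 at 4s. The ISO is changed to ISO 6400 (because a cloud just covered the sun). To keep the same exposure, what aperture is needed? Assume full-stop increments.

ISO: 1600 → 3200 → 6400 — 2 stops higher (brighter).
Need 2 stops darker from the aperture: f/2.8 → f/4 → f/5.6.

f/5.6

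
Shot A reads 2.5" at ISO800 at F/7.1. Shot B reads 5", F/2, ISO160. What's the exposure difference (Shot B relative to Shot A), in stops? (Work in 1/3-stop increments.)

Aperture: f/7.1 → f/6.3 → f/5.6 → f/5 → f/4.5 → f/4 → f/3.5 → f/3.2 → f/2.8 → f/2.5 → f/2.2 → f/2 — 3 2/3 stops larger aperture (brighter).
Shutter speed: 2.5 → 3.2 → 4 → 5 — 1 stop slower (brighter).
ISO: 800 → 640 → 500 → 400 → 320 → 250 → 200 → 160 — 2 1/3 stops dropped (darker).
Net: +3 2/3 +1 −2 1/3 = +2 1/3 stops.

2 1/3 stops brighter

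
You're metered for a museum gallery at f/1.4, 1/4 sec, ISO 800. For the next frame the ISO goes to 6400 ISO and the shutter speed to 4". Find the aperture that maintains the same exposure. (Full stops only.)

ISO: 800 → 1600 → 3200 → 6400 — 3 stops raised (brighter).
Shutter speed: 1/4 → 1/2 → 1 → 2 → 4 — 4 stops longer (brighter).
Net change so far: 7 stops brighter. Offset with the aperture: f/1.4 → f/2 → f/2.8 → f/4 → f/5.6 → f/8 → f/11 → f/16.

f/16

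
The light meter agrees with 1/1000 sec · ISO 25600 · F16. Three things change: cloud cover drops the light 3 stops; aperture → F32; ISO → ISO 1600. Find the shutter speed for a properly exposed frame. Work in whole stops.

1/2s

Scene light: 3 stops darker.
Aperture: f/16 → f/22 → f/32 — 2 stops stopped down (darker).
ISO: 25600 → 12800 → 6400 → 3200 → 1600 — 4 stops dropped (darker).
Net so far: 9 stops darker. Shutter speed: 1/1000 → 1/500 → 1/250 → 1/125 → 1/60 → 1/30 → 1/15 → 1/8 → 1/4 → 1/2.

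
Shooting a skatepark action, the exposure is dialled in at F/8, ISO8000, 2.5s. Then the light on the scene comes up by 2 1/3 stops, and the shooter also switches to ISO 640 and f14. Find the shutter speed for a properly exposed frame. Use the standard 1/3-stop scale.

Scene light: 2 1/3 stops brighter.
ISO: 8000 → 6400 → 5000 → 4000 → 3200 → 2500 → 2000 → 1600 → 1250 → 1000 → 800 → 640 — 3 2/3 stops dropped (darker).
Aperture: f/8 → f/9 → f/10 → f/11 → f/13 → f/14 — 1 2/3 stops smaller aperture (darker).
Net so far: 3 stops darker. Shutter speed: 2.5 → 3.2 → 4 → 5 → 6 → 8 → 10 → 13 → 15 → 20.

20 s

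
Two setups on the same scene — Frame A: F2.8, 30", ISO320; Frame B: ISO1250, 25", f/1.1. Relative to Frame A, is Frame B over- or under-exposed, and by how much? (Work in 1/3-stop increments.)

4 1/3 stops brighter

Aperture: f/2.8 → f/2.5 → f/2.2 → f/2 → f/1.8 → f/1.6 → f/1.4 → f/1.2 → f/1.1 — 2 2/3 stops larger aperture (brighter).
Shutter speed: 30 → 25 — 1/3 stop faster (darker).
ISO: 320 → 400 → 500 → 640 → 800 → 1000 → 1250 — 2 stops raised (brighter).
Net: +2 2/3 −1/3 +2 = +4 1/3 stops.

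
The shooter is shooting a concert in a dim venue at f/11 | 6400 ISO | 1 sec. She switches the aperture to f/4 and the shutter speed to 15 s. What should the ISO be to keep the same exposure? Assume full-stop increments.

ISO 50

Aperture: f/11 → f/8 → f/5.6 → f/4 — 3 stops wider (brighter).
Shutter speed: 1 → 2 → 4 → 8 → 15 — 4 stops longer (brighter).
Net change so far: 7 stops brighter. Offset with the ISO: 6400 → 3200 → 1600 → 800 → 400 → 200 → 100 → 50.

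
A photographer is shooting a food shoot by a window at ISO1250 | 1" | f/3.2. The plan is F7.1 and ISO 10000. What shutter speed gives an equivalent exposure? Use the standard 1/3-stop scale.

0.6 s

Aperture: f/3.2 → f/3.5 → f/4 → f/4.5 → f/5 → f/5.6 → f/6.3 → f/7.1 — 2 1/3 stops narrower (darker).
ISO: 1250 → 1600 → 2000 → 2500 → 3200 → 4000 → 5000 → 6400 → 8000 → 10000 — 3 stops higher (brighter).
Net change so far: 2/3 stop brighter. Offset with the shutter speed: 1 → 0.8 → 0.6.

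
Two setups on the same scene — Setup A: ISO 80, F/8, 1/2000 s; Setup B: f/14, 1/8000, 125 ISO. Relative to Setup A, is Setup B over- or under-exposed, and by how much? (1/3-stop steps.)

3 stops darker

Aperture: f/8 → f/9 → f/10 → f/11 → f/13 → f/14 — 1 2/3 stops narrower (darker).
Shutter speed: 1/2000 → 1/2500 → 1/3200 → 1/4000 → 1/5000 → 1/6400 → 1/8000 — 2 stops faster (darker).
ISO: 80 → 100 → 125 — 2/3 stop raised (brighter).
Net: −1 2/3 −2 +2/3 = −3 stops.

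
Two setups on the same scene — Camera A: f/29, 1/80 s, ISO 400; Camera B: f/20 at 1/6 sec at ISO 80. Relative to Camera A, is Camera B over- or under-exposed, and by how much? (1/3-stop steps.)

2 1/3 stops brighter

Aperture: f/29 → f/25 → f/22 → f/20 — 1 stop wider (brighter).
Shutter speed: 1/80 → 1/60 → 1/50 → 1/40 → 1/30 → 1/25 → 1/20 → 1/15 → 1/13 → 1/10 → 1/8 → 1/6 — 3 2/3 stops slower (brighter).
ISO: 400 → 320 → 250 → 200 → 160 → 125 → 100 → 80 — 2 1/3 stops lower (darker).
Net: +1 +3 2/3 −2 1/3 = +2 1/3 stops.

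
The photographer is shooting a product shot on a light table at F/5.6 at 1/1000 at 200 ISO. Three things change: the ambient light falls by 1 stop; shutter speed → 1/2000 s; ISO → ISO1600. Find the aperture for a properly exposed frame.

f/8

Scene light: 1 stop darker.
Shutter speed: 1/1000 → 1/2000 — 1 stop faster (darker).
ISO: 200 → 400 → 800 → 1600 — 3 stops higher (brighter).
Net so far: 1 stop brighter. Aperture: f/5.6 → f/8.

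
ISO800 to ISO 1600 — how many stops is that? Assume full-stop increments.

800 → 1600 — count the steps: 1 stop.

1 stop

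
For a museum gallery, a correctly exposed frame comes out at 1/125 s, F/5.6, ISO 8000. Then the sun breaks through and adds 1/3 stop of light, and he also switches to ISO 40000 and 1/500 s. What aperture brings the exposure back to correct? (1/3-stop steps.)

Scene light: 1/3 stop brighter.
ISO: 8000 → 10000 → 12800 → 16000 → 20000 → 25600 → 32000 → 40000 — 2 1/3 stops raised (brighter).
Shutter speed: 1/125 → 1/160 → 1/200 → 1/250 → 1/320 → 1/400 → 1/500 — 2 stops faster (darker).
Net so far: 2/3 stop brighter. Aperture: f/5.6 → f/6.3 → f/7.1.

f/7.1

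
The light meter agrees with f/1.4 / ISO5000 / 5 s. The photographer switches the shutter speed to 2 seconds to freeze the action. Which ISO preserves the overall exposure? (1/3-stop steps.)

ISO 12800

Shutter speed: 5 → 4 → 3.2 → 2.5 → 2 — 1 1/3 stops shorter (darker).
Need 1 1/3 stops brighter from the ISO: 5000 → 6400 → 8000 → 10000 → 12800.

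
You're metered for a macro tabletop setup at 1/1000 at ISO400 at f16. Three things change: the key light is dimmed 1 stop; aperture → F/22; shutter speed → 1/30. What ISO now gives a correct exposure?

Scene light: 1 stop darker.
Aperture: f/16 → f/22 — 1 stop smaller aperture (darker).
Shutter speed: 1/1000 → 1/500 → 1/250 → 1/125 → 1/60 → 1/30 — 5 stops longer (brighter).
Net so far: 3 stops brighter. ISO: 400 → 200 → 100 → 50.

ISO 50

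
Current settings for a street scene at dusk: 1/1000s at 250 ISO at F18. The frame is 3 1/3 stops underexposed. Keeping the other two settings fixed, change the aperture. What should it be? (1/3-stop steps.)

Underexposed by 3 1/3 stops → need 3 1/3 stops brighter.
Aperture: f/18 → f/16 → f/14 → f/13 → f/11 → f/10 → f/9 → f/8 → f/7.1 → f/6.3 → f/5.6.

f/5.6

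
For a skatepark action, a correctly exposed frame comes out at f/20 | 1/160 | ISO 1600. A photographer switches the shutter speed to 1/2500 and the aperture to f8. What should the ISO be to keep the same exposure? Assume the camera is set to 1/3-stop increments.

Shutter speed: 1/160 → 1/200 → 1/250 → 1/320 → 1/400 → 1/500 → 1/640 → 1/800 → 1/1000 → 1/1250 → 1/1600 → 1/2000 → 1/2500 — 4 stops faster (darker).
Aperture: f/20 → f/18 → f/16 → f/14 → f/13 → f/11 → f/10 → f/9 → f/8 — 2 2/3 stops wider (brighter).
Net change so far: 1 1/3 stops darker. Offset with the ISO: 1600 → 2000 → 2500 → 3200 → 4000.

ISO 4000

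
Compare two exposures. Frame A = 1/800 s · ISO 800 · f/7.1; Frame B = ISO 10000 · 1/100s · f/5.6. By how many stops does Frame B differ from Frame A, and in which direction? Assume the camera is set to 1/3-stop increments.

Aperture: f/7.1 → f/6.3 → f/5.6 — 2/3 stop larger aperture (brighter).
Shutter speed: 1/800 → 1/640 → 1/500 → 1/400 → 1/320 → 1/250 → 1/200 → 1/160 → 1/125 → 1/100 — 3 stops longer (brighter).
ISO: 800 → 1000 → 1250 → 1600 → 2000 → 2500 → 3200 → 4000 → 5000 → 6400 → 8000 → 10000 — 3 2/3 stops raised (brighter).
Net: +2/3 +3 +3 2/3 = +7 1/3 stops.

7 1/3 stops brighter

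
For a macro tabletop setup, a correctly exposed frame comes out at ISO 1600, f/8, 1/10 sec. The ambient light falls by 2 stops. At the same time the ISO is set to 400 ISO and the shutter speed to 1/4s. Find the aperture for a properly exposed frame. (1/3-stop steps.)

Scene light: 2 stops darker.
ISO: 1600 → 1250 → 1000 → 800 → 640 → 500 → 400 — 2 stops dropped (darker).
Shutter speed: 1/10 → 1/8 → 1/6 → 1/5 → 1/4 — 1 1/3 stops slower (brighter).
Net so far: 2 2/3 stops darker. Aperture: f/8 → f/7.1 → f/6.3 → f/5.6 → f/5 → f/4.5 → f/4 → f/3.5 → f/3.2.

f/3.2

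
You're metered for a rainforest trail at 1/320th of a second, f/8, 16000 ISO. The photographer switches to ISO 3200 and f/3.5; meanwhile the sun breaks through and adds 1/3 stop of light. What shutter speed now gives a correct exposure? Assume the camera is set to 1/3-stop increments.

1/400s

Scene light: 1/3 stop brighter.
ISO: 16000 → 12800 → 10000 → 8000 → 6400 → 5000 → 4000 → 3200 — 2 1/3 stops dropped (darker).
Aperture: f/8 → f/7.1 → f/6.3 → f/5.6 → f/5 → f/4.5 → f/4 → f/3.5 — 2 1/3 stops wider (brighter).
Net so far: 1/3 stop brighter. Shutter speed: 1/320 → 1/400.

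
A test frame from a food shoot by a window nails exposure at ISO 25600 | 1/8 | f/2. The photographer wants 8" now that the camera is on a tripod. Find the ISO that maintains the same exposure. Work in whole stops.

ISO 400

Shutter speed: 1/8 → 1/4 → 1/2 → 1 → 2 → 4 → 8 — 6 stops slower (brighter).
Need 6 stops darker from the ISO: 25600 → 12800 → 6400 → 3200 → 1600 → 800 → 400.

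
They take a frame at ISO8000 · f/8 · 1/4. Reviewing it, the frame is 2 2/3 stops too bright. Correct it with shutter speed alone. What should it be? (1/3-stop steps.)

Overexposed by 2 2/3 stops → need 2 2/3 stops darker.
Shutter speed: 1/4 → 1/5 → 1/6 → 1/8 → 1/10 → 1/13 → 1/15 → 1/20 → 1/25.

1/25s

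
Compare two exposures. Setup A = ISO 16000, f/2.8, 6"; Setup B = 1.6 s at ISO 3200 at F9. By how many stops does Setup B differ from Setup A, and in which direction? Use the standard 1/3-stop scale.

7 2/3 stops darker

Aperture: f/2.8 → f/3.2 → f/3.5 → f/4 → f/4.5 → f/5 → f/5.6 → f/6.3 → f/7.1 → f/8 → f/9 — 3 1/3 stops narrower (darker).
Shutter speed: 6 → 5 → 4 → 3.2 → 2.5 → 2 → 1.6 — 2 stops faster (darker).
ISO: 16000 → 12800 → 10000 → 8000 → 6400 → 5000 → 4000 → 3200 — 2 1/3 stops lower (darker).
Net: −3 1/3 −2 −2 1/3 = −7 2/3 stops.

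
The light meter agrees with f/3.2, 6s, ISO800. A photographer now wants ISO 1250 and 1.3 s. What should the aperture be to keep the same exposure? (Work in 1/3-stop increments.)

f/1.8

ISO: 800 → 1000 → 1250 — 2/3 stop higher (brighter).
Shutter speed: 6 → 5 → 4 → 3.2 → 2.5 → 2 → 1.6 → 1.3 — 2 1/3 stops faster (darker).
Net change so far: 1 2/3 stops darker. Offset with the aperture: f/3.2 → f/2.8 → f/2.5 → f/2.2 → f/2 → f/1.8.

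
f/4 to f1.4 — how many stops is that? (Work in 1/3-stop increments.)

f/4 → f/3.5 → f/3.2 → f/2.8 → f/2.5 → f/2.2 → f/2 → f/1.8 → f/1.6 → f/1.4 — count the steps: 9 third-stops = 3 stops.

3 stops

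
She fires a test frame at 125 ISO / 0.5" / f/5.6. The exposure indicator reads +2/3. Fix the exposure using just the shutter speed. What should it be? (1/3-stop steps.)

Overexposed by 2/3 stop → need 2/3 stop darker.
Shutter speed: 0.5 → 0.4 → 0.3.

0.3 s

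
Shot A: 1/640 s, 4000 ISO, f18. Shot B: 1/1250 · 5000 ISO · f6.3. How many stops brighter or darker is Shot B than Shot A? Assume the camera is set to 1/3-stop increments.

2 1/3 stops brighter

Aperture: f/18 → f/16 → f/14 → f/13 → f/11 → f/10 → f/9 → f/8 → f/7.1 → f/6.3 — 3 stops wider (brighter).
Shutter speed: 1/640 → 1/800 → 1/1000 → 1/1250 — 1 stop shorter (darker).
ISO: 4000 → 5000 — 1/3 stop higher (brighter).
Net: +3 −1 +1/3 = +2 1/3 stops.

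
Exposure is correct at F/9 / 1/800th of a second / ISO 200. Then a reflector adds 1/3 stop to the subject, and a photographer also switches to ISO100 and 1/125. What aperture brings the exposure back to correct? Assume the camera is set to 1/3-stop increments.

f/18

Scene light: 1/3 stop brighter.
ISO: 200 → 160 → 125 → 100 — 1 stop lower (darker).
Shutter speed: 1/800 → 1/640 → 1/500 → 1/400 → 1/320 → 1/250 → 1/200 → 1/160 → 1/125 — 2 2/3 stops slower (brighter).
Net so far: 2 stops brighter. Aperture: f/9 → f/10 → f/11 → f/13 → f/14 → f/16 → f/18.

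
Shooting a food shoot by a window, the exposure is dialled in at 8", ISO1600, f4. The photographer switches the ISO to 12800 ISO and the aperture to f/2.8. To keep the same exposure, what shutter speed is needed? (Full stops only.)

1/2s

ISO: 1600 → 3200 → 6400 → 12800 — 3 stops higher (brighter).
Aperture: f/4 → f/2.8 — 1 stop wider (brighter).
Net change so far: 4 stops brighter. Offset with the shutter speed: 8 → 4 → 2 → 1 → 1/2.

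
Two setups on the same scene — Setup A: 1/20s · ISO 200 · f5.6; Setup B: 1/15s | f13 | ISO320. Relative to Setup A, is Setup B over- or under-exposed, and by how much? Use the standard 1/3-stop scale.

Aperture: f/5.6 → f/6.3 → f/7.1 → f/8 → f/9 → f/10 → f/11 → f/13 — 2 1/3 stops smaller aperture (darker).
Shutter speed: 1/20 → 1/15 — 1/3 stop slower (brighter).
ISO: 200 → 250 → 320 — 2/3 stop higher (brighter).
Net: −2 1/3 +1/3 +2/3 = −1 1/3 stops.

1 1/3 stops darker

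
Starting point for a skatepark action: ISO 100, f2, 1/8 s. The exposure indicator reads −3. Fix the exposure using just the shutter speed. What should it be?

1 s

Underexposed by 3 stops → need 3 stops brighter.
Shutter speed: 1/8 → 1/4 → 1/2 → 1.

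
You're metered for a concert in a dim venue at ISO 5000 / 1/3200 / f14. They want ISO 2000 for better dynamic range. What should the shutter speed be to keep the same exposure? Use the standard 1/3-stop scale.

1/1250s

ISO: 5000 → 4000 → 3200 → 2500 → 2000 — 1 1/3 stops lower (darker).
Need 1 1/3 stops brighter from the shutter speed: 1/3200 → 1/2500 → 1/2000 → 1/1600 → 1/1250.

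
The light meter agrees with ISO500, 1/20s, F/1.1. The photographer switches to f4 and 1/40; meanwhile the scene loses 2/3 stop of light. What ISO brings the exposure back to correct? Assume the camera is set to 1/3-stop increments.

ISO 20000

Scene light: 2/3 stop darker.
Aperture: f/1.1 → f/1.2 → f/1.4 → f/1.6 → f/1.8 → f/2 → f/2.2 → f/2.5 → f/2.8 → f/3.2 → f/3.5 → f/4 — 3 2/3 stops smaller aperture (darker).
Shutter speed: 1/20 → 1/25 → 1/30 → 1/40 — 1 stop shorter (darker).
Net so far: 5 1/3 stops darker. ISO: 500 → 640 → 800 → 1000 → 1250 → 1600 → 2000 → 2500 → 3200 → 4000 → 5000 → 6400 → 8000 → 10000 → 12800 → 16000 → 20000.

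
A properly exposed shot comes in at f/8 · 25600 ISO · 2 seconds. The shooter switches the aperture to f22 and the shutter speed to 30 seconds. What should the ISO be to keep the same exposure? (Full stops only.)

ISO 12800

Aperture: f/8 → f/11 → f/16 → f/22 — 3 stops stopped down (darker).
Shutter speed: 2 → 4 → 8 → 15 → 30 — 4 stops slower (brighter).
Net change so far: 1 stop brighter. Offset with the ISO: 25600 → 12800.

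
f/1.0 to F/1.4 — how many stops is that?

f/1.0 → f/1.4 — count the steps: 1 stop.

1 stop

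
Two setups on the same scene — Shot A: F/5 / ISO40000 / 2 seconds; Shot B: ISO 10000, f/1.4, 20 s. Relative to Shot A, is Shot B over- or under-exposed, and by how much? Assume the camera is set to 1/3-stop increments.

5 stops brighter

Aperture: f/5 → f/4.5 → f/4 → f/3.5 → f/3.2 → f/2.8 → f/2.5 → f/2.2 → f/2 → f/1.8 → f/1.6 → f/1.4 — 3 2/3 stops opened up (brighter).
Shutter speed: 2 → 2.5 → 3.2 → 4 → 5 → 6 → 8 → 10 → 13 → 15 → 20 — 3 1/3 stops longer (brighter).
ISO: 40000 → 32000 → 25600 → 20000 → 16000 → 12800 → 10000 — 2 stops dropped (darker).
Net: +3 2/3 +3 1/3 −2 = +5 stops.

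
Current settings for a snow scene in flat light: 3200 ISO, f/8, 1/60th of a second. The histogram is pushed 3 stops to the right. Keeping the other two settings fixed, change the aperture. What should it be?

Overexposed by 3 stops → need 3 stops darker.
Aperture: f/8 → f/11 → f/16 → f/22.

f/22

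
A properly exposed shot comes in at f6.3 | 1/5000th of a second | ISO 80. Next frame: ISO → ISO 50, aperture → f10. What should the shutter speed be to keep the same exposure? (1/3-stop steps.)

ISO: 80 → 64 → 50 — 2/3 stop dropped (darker).
Aperture: f/6.3 → f/7.1 → f/8 → f/9 → f/10 — 1 1/3 stops smaller aperture (darker).
Net change so far: 2 stops darker. Offset with the shutter speed: 1/5000 → 1/4000 → 1/3200 → 1/2500 → 1/2000 → 1/1600 → 1/1250.

1/1250s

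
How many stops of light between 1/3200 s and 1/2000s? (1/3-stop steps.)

2/3 stop

1/3200 → 1/2500 → 1/2000 — count the steps: 2 third-stops = 2/3 stop.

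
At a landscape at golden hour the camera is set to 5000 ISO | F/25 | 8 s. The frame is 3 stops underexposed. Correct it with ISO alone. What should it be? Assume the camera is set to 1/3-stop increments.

Underexposed by 3 stops → need 3 stops brighter.
ISO: 5000 → 6400 → 8000 → 10000 → 12800 → 16000 → 20000 → 25600 → 32000 → 40000.

ISO 40000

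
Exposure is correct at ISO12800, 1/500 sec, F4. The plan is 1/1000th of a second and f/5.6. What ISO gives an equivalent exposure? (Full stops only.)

ISO 51200

Shutter speed: 1/500 → 1/1000 — 1 stop shorter (darker).
Aperture: f/4 → f/5.6 — 1 stop stopped down (darker).
Net change so far: 2 stops darker. Offset with the ISO: 12800 → 25600 → 51200.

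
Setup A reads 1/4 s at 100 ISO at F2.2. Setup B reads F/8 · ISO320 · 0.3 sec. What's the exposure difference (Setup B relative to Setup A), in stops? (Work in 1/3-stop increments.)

1 2/3 stops darker

Aperture: f/2.2 → f/2.5 → f/2.8 → f/3.2 → f/3.5 → f/4 → f/4.5 → f/5 → f/5.6 → f/6.3 → f/7.1 → f/8 — 3 2/3 stops narrower (darker).
Shutter speed: 1/4 → 0.3 — 1/3 stop slower (brighter).
ISO: 100 → 125 → 160 → 200 → 250 → 320 — 1 2/3 stops higher (brighter).
Net: −3 2/3 +1/3 +1 2/3 = −1 2/3 stops.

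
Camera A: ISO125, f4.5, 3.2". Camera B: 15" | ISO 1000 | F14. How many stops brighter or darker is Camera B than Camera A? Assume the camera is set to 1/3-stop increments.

Aperture: f/4.5 → f/5 → f/5.6 → f/6.3 → f/7.1 → f/8 → f/9 → f/10 → f/11 → f/13 → f/14 — 3 1/3 stops stopped down (darker).
Shutter speed: 3.2 → 4 → 5 → 6 → 8 → 10 → 13 → 15 — 2 1/3 stops longer (brighter).
ISO: 125 → 160 → 200 → 250 → 320 → 400 → 500 → 640 → 800 → 1000 — 3 stops higher (brighter).
Net: −3 1/3 +2 1/3 +3 = +2 stops.

2 stops brighter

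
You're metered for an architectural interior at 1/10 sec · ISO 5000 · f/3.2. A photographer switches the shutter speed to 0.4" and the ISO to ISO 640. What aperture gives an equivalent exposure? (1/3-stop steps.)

Shutter speed: 1/10 → 1/8 → 1/6 → 1/5 → 1/4 → 0.3 → 0.4 — 2 stops slower (brighter).
ISO: 5000 → 4000 → 3200 → 2500 → 2000 → 1600 → 1250 → 1000 → 800 → 640 — 3 stops dropped (darker).
Net change so far: 1 stop darker. Offset with the aperture: f/3.2 → f/2.8 → f/2.5 → f/2.2.

f/2.2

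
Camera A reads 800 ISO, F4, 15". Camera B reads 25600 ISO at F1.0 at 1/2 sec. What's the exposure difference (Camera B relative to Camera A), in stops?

4 stops brighter

Aperture: f/4 → f/2.8 → f/2 → f/1.4 → f/1.0 — 4 stops opened up (brighter).
Shutter speed: 15 → 8 → 4 → 2 → 1 → 1/2 — 5 stops shorter (darker).
ISO: 800 → 1600 → 3200 → 6400 → 12800 → 25600 — 5 stops raised (brighter).
Net: +4 −5 +5 = +4 stops.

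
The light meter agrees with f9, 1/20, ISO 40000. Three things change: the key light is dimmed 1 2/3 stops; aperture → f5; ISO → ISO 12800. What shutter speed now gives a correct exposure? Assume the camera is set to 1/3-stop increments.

1/6s

Scene light: 1 2/3 stops darker.
Aperture: f/9 → f/8 → f/7.1 → f/6.3 → f/5.6 → f/5 — 1 2/3 stops wider (brighter).
ISO: 40000 → 32000 → 25600 → 20000 → 16000 → 12800 — 1 2/3 stops lower (darker).
Net so far: 1 2/3 stops darker. Shutter speed: 1/20 → 1/15 → 1/13 → 1/10 → 1/8 → 1/6.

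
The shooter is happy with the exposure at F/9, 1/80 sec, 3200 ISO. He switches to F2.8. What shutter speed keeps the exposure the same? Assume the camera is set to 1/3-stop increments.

Aperture: f/9 → f/8 → f/7.1 → f/6.3 → f/5.6 → f/5 → f/4.5 → f/4 → f/3.5 → f/3.2 → f/2.8 — 3 1/3 stops larger aperture (brighter).
Need 3 1/3 stops darker from the shutter speed: 1/80 → 1/100 → 1/125 → 1/160 → 1/200 → 1/250 → 1/320 → 1/400 → 1/500 → 1/640 → 1/800.

1/800s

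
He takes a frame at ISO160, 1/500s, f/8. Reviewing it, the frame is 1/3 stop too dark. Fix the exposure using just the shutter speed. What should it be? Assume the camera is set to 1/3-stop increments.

Underexposed by 1/3 stop → need 1/3 stop brighter.
Shutter speed: 1/500 → 1/400.

1/400s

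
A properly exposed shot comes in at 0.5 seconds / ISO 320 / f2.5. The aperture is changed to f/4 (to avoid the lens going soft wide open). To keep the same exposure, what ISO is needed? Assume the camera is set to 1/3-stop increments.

ISO 800

Aperture: f/2.5 → f/2.8 → f/3.2 → f/3.5 → f/4 — 1 1/3 stops narrower (darker).
Need 1 1/3 stops brighter from the ISO: 320 → 400 → 500 → 640 → 800.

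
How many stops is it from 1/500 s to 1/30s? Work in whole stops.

1/500 → 1/250 → 1/125 → 1/60 → 1/30 — count the steps: 4 stops.

4 stops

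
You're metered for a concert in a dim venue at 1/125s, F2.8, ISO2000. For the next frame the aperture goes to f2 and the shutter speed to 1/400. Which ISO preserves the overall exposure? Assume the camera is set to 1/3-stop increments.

Aperture: f/2.8 → f/2.5 → f/2.2 → f/2 — 1 stop larger aperture (brighter).
Shutter speed: 1/125 → 1/160 → 1/200 → 1/250 → 1/320 → 1/400 — 1 2/3 stops shorter (darker).
Net change so far: 2/3 stop darker. Offset with the ISO: 2000 → 2500 → 3200.

ISO 3200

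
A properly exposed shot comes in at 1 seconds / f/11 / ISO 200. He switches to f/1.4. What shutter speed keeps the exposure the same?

1/60s

Aperture: f/11 → f/8 → f/5.6 → f/4 → f/2.8 → f/2 → f/1.4 — 6 stops larger aperture (brighter).
Need 6 stops darker from the shutter speed: 1 → 1/2 → 1/4 → 1/8 → 1/15 → 1/30 → 1/60.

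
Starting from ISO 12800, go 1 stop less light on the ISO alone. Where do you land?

ISO: 12800 → 6400 — 1 stop dropped (darker).

ISO 6400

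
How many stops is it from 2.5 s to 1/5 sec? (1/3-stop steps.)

2.5 → 2 → 1.6 → 1.3 → 1 → 0.8 → 0.6 → 0.5 → 0.4 → 0.3 → 1/4 → 1/5 — count the steps: 11 third-stops = 3 2/3 stops.

3 2/3 stops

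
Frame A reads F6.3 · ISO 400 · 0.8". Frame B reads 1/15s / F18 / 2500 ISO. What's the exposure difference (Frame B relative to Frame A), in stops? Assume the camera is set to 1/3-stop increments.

Aperture: f/6.3 → f/7.1 → f/8 → f/9 → f/10 → f/11 → f/13 → f/14 → f/16 → f/18 — 3 stops smaller aperture (darker).
Shutter speed: 0.8 → 0.6 → 0.5 → 0.4 → 0.3 → 1/4 → 1/5 → 1/6 → 1/8 → 1/10 → 1/13 → 1/15 — 3 2/3 stops faster (darker).
ISO: 400 → 500 → 640 → 800 → 1000 → 1250 → 1600 → 2000 → 2500 — 2 2/3 stops higher (brighter).
Net: −3 −3 2/3 +2 2/3 = −4 stops.

4 stops darker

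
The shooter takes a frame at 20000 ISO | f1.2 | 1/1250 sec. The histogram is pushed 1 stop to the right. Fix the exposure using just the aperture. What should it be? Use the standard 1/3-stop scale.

f/1.8

Overexposed by 1 stop → need 1 stop darker.
Aperture: f/1.2 → f/1.4 → f/1.6 → f/1.8.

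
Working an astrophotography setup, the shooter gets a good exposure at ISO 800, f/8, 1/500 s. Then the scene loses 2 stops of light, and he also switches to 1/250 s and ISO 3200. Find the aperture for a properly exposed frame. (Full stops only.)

f/11

Scene light: 2 stops darker.
Shutter speed: 1/500 → 1/250 — 1 stop longer (brighter).
ISO: 800 → 1600 → 3200 — 2 stops raised (brighter).
Net so far: 1 stop brighter. Aperture: f/8 → f/11.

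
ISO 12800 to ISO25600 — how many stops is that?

1 stop

12800 → 25600 — count the steps: 1 stop.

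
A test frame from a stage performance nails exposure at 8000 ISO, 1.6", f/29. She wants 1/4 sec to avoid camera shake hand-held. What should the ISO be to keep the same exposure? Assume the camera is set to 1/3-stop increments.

Shutter speed: 1.6 → 1.3 → 1 → 0.8 → 0.6 → 0.5 → 0.4 → 0.3 → 1/4 — 2 2/3 stops faster (darker).
Need 2 2/3 stops brighter from the ISO: 8000 → 10000 → 12800 → 16000 → 20000 → 25600 → 32000 → 40000 → 51200.

ISO 51200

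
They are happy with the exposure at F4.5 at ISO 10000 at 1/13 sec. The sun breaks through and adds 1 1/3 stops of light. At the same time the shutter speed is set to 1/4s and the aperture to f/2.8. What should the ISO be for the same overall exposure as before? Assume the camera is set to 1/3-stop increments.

ISO 500

Scene light: 1 1/3 stops brighter.
Shutter speed: 1/13 → 1/10 → 1/8 → 1/6 → 1/5 → 1/4 — 1 2/3 stops slower (brighter).
Aperture: f/4.5 → f/4 → f/3.5 → f/3.2 → f/2.8 — 1 1/3 stops larger aperture (brighter).
Net so far: 4 1/3 stops brighter. ISO: 10000 → 8000 → 6400 → 5000 → 4000 → 3200 → 2500 → 2000 → 1600 → 1250 → 1000 → 800 → 640 → 500.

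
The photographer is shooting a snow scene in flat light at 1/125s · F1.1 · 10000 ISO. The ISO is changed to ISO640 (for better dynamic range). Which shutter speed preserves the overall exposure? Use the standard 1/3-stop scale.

1/8s

ISO: 10000 → 8000 → 6400 → 5000 → 4000 → 3200 → 2500 → 2000 → 1600 → 1250 → 1000 → 800 → 640 — 4 stops lower (darker).
Need 4 stops brighter from the shutter speed: 1/125 → 1/100 → 1/80 → 1/60 → 1/50 → 1/40 → 1/30 → 1/25 → 1/20 → 1/15 → 1/13 → 1/10 → 1/8.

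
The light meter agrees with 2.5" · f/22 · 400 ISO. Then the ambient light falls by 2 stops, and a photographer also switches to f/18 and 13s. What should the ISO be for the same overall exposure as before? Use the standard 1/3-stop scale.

Scene light: 2 stops darker.
Aperture: f/22 → f/20 → f/18 — 2/3 stop opened up (brighter).
Shutter speed: 2.5 → 3.2 → 4 → 5 → 6 → 8 → 10 → 13 — 2 1/3 stops slower (brighter).
Net so far: 1 stop brighter. ISO: 400 → 320 → 250 → 200.

ISO 200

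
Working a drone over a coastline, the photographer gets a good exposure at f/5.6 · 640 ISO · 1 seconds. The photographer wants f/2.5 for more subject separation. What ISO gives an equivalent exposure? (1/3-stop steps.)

Aperture: f/5.6 → f/5 → f/4.5 → f/4 → f/3.5 → f/3.2 → f/2.8 → f/2.5 — 2 1/3 stops opened up (brighter).
Need 2 1/3 stops darker from the ISO: 640 → 500 → 400 → 320 → 250 → 200 → 160 → 125.

ISO 125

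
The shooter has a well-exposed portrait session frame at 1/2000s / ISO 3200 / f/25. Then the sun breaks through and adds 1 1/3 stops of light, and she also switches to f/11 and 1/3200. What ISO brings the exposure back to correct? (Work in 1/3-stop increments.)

Scene light: 1 1/3 stops brighter.
Aperture: f/25 → f/22 → f/20 → f/18 → f/16 → f/14 → f/13 → f/11 — 2 1/3 stops larger aperture (brighter).
Shutter speed: 1/2000 → 1/2500 → 1/3200 — 2/3 stop faster (darker).
Net so far: 3 stops brighter. ISO: 3200 → 2500 → 2000 → 1600 → 1250 → 1000 → 800 → 640 → 500 → 400.

ISO 400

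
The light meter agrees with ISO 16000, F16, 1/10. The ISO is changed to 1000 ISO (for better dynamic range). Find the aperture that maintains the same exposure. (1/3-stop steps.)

ISO: 16000 → 12800 → 10000 → 8000 → 6400 → 5000 → 4000 → 3200 → 2500 → 2000 → 1600 → 1250 → 1000 — 4 stops lower (darker).
Need 4 stops brighter from the aperture: f/16 → f/14 → f/13 → f/11 → f/10 → f/9 → f/8 → f/7.1 → f/6.3 → f/5.6 → f/5 → f/4.5 → f/4.

f/4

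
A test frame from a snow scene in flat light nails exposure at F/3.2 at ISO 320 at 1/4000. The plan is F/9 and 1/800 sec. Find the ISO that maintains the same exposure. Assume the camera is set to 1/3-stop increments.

ISO 500

Aperture: f/3.2 → f/3.5 → f/4 → f/4.5 → f/5 → f/5.6 → f/6.3 → f/7.1 → f/8 → f/9 — 3 stops narrower (darker).
Shutter speed: 1/4000 → 1/3200 → 1/2500 → 1/2000 → 1/1600 → 1/1250 → 1/1000 → 1/800 — 2 1/3 stops slower (brighter).
Net change so far: 2/3 stop darker. Offset with the ISO: 320 → 400 → 500.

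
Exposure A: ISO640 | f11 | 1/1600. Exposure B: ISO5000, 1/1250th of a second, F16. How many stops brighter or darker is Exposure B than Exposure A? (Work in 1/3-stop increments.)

2 1/3 stops brighter

Aperture: f/11 → f/13 → f/14 → f/16 — 1 stop smaller aperture (darker).
Shutter speed: 1/1600 → 1/1250 — 1/3 stop slower (brighter).
ISO: 640 → 800 → 1000 → 1250 → 1600 → 2000 → 2500 → 3200 → 4000 → 5000 — 3 stops raised (brighter).
Net: −1 +1/3 +3 = +2 1/3 stops.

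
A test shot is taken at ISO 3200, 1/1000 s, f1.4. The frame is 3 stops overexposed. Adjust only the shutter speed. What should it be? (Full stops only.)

Overexposed by 3 stops → need 3 stops darker.
Shutter speed: 1/1000 → 1/2000 → 1/4000 → 1/8000.

1/8000s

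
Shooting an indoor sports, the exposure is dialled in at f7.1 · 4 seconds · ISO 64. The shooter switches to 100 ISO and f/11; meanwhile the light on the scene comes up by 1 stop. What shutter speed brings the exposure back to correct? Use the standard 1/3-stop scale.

3.2 s

Scene light: 1 stop brighter.
ISO: 64 → 80 → 100 — 2/3 stop raised (brighter).
Aperture: f/7.1 → f/8 → f/9 → f/10 → f/11 — 1 1/3 stops stopped down (darker).
Net so far: 1/3 stop brighter. Shutter speed: 4 → 3.2.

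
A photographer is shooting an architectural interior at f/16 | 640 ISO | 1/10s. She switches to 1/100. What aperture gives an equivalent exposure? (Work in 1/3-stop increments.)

f/5

Shutter speed: 1/10 → 1/13 → 1/15 → 1/20 → 1/25 → 1/30 → 1/40 → 1/50 → 1/60 → 1/80 → 1/100 — 3 1/3 stops shorter (darker).
Need 3 1/3 stops brighter from the aperture: f/16 → f/14 → f/13 → f/11 → f/10 → f/9 → f/8 → f/7.1 → f/6.3 → f/5.6 → f/5.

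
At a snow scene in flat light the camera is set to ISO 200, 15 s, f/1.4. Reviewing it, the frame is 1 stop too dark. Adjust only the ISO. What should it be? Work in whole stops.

Underexposed by 1 stop → need 1 stop brighter.
ISO: 200 → 400.

ISO 400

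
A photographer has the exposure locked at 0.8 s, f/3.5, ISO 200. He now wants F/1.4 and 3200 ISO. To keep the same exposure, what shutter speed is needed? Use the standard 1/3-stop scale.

Aperture: f/3.5 → f/3.2 → f/2.8 → f/2.5 → f/2.2 → f/2 → f/1.8 → f/1.6 → f/1.4 — 2 2/3 stops opened up (brighter).
ISO: 200 → 250 → 320 → 400 → 500 → 640 → 800 → 1000 → 1250 → 1600 → 2000 → 2500 → 3200 — 4 stops raised (brighter).
Net change so far: 6 2/3 stops brighter. Offset with the shutter speed: 0.8 → 0.6 → 0.5 → 0.4 → 0.3 → 1/4 → 1/5 → 1/6 → 1/8 → 1/10 → 1/13 → 1/15 → 1/20 → 1/25 → 1/30 → 1/40 → 1/50 → 1/60 → 1/80 → 1/100 → 1/125.

1/125s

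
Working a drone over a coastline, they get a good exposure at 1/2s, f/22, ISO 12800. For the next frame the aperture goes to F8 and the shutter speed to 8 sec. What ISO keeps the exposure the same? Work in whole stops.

ISO 100

Aperture: f/22 → f/16 → f/11 → f/8 — 3 stops opened up (brighter).
Shutter speed: 1/2 → 1 → 2 → 4 → 8 — 4 stops longer (brighter).
Net change so far: 7 stops brighter. Offset with the ISO: 12800 → 6400 → 3200 → 1600 → 800 → 400 → 200 → 100.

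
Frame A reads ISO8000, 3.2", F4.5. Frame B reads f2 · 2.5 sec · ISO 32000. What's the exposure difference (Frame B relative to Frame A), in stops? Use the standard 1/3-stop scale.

Aperture: f/4.5 → f/4 → f/3.5 → f/3.2 → f/2.8 → f/2.5 → f/2.2 → f/2 — 2 1/3 stops opened up (brighter).
Shutter speed: 3.2 → 2.5 — 1/3 stop faster (darker).
ISO: 8000 → 10000 → 12800 → 16000 → 20000 → 25600 → 32000 — 2 stops higher (brighter).
Net: +2 1/3 −1/3 +2 = +4 stops.

4 stops brighter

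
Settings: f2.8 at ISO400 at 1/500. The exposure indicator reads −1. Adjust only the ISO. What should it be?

ISO 800

Underexposed by 1 stop → need 1 stop brighter.
ISO: 400 → 800.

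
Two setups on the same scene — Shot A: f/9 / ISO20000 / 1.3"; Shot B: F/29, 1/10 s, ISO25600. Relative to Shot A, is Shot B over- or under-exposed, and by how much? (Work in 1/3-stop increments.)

Aperture: f/9 → f/10 → f/11 → f/13 → f/14 → f/16 → f/18 → f/20 → f/22 → f/25 → f/29 — 3 1/3 stops narrower (darker).
Shutter speed: 1.3 → 1 → 0.8 → 0.6 → 0.5 → 0.4 → 0.3 → 1/4 → 1/5 → 1/6 → 1/8 → 1/10 — 3 2/3 stops shorter (darker).
ISO: 20000 → 25600 — 1/3 stop raised (brighter).
Net: −3 1/3 −3 2/3 +1/3 = −6 2/3 stops.

6 2/3 stops darker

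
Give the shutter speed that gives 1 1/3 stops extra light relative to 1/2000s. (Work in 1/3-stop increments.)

1/800s

Shutter speed: 1/2000 → 1/1600 → 1/1250 → 1/1000 → 1/800 — 1 1/3 stops slower (brighter).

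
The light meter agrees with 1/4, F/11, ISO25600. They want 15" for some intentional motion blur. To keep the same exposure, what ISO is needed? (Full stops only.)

ISO 400

Shutter speed: 1/4 → 1/2 → 1 → 2 → 4 → 8 → 15 — 6 stops slower (brighter).
Need 6 stops darker from the ISO: 25600 → 12800 → 6400 → 3200 → 1600 → 800 → 400.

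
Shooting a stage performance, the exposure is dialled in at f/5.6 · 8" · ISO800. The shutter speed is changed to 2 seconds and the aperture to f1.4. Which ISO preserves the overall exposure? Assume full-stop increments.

ISO 200

Shutter speed: 8 → 4 → 2 — 2 stops faster (darker).
Aperture: f/5.6 → f/4 → f/2.8 → f/2 → f/1.4 — 4 stops larger aperture (brighter).
Net change so far: 2 stops brighter. Offset with the ISO: 800 → 400 → 200.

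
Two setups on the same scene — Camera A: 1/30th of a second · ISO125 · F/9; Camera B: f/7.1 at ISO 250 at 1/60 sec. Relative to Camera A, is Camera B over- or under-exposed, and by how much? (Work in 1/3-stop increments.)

2/3 stop brighter

Aperture: f/9 → f/8 → f/7.1 — 2/3 stop larger aperture (brighter).
Shutter speed: 1/30 → 1/40 → 1/50 → 1/60 — 1 stop faster (darker).
ISO: 125 → 160 → 200 → 250 — 1 stop raised (brighter).
Net: +2/3 −1 +1 = +2/3 stops.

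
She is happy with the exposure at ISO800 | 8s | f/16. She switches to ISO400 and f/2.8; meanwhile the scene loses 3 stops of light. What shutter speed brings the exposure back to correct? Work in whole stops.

4 s

Scene light: 3 stops darker.
ISO: 800 → 400 — 1 stop dropped (darker).
Aperture: f/16 → f/11 → f/8 → f/5.6 → f/4 → f/2.8 — 5 stops opened up (brighter).
Net so far: 1 stop brighter. Shutter speed: 8 → 4.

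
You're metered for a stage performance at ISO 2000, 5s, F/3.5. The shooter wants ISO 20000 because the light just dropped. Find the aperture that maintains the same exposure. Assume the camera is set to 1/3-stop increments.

ISO: 2000 → 2500 → 3200 → 4000 → 5000 → 6400 → 8000 → 10000 → 12800 → 16000 → 20000 — 3 1/3 stops raised (brighter).
Need 3 1/3 stops darker from the aperture: f/3.5 → f/4 → f/4.5 → f/5 → f/5.6 → f/6.3 → f/7.1 → f/8 → f/9 → f/10 → f/11.

f/11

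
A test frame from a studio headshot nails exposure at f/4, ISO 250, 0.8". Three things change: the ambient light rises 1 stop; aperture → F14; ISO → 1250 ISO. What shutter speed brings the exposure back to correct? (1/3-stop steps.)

1 s

Scene light: 1 stop brighter.
Aperture: f/4 → f/4.5 → f/5 → f/5.6 → f/6.3 → f/7.1 → f/8 → f/9 → f/10 → f/11 → f/13 → f/14 — 3 2/3 stops narrower (darker).
ISO: 250 → 320 → 400 → 500 → 640 → 800 → 1000 → 1250 — 2 1/3 stops raised (brighter).
Net so far: 1/3 stop darker. Shutter speed: 0.8 → 1.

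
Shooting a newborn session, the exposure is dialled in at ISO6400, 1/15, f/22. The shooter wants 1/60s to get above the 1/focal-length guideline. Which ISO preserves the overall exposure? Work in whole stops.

ISO 25600

Shutter speed: 1/15 → 1/30 → 1/60 — 2 stops faster (darker).
Need 2 stops brighter from the ISO: 6400 → 12800 → 25600.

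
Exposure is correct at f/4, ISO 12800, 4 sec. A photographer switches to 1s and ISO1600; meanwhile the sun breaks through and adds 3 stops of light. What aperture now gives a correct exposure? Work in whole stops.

Scene light: 3 stops brighter.
Shutter speed: 4 → 2 → 1 — 2 stops faster (darker).
ISO: 12800 → 6400 → 3200 → 1600 — 3 stops lower (darker).
Net so far: 2 stops darker. Aperture: f/4 → f/2.8 → f/2.

f/2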